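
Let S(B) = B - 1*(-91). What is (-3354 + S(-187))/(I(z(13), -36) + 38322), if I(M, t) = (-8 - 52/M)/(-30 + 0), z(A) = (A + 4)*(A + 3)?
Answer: -306000/3399019 ≈ -0.090026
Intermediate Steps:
S(B) = 91 + B (S(B) = B + 91 = 91 + B)
z(A) = (3 + A)*(4 + A) (z(A) = (4 + A)*(3 + A) = (3 + A)*(4 + A))
I(M, t) = 4/15 + 26/(15*M) (I(M, t) = (-8 - 52/M)/(-30) = (-8 - 52/M)*(-1/30) = 4/15 + 26/(15*M))
(-3354 + S(-187))/(I(z(13), -36) + 38322) = (-3354 + (91 - 187))/(2*(13 + 2*(12 + 13² + 7*13))/(15*(12 + 13² + 7*13)) + 38322) = (-3354 - 96)/(2*(13 + 2*(12 + 169 + 91))/(15*(12 + 169 + 91)) + 38322) = -3450/((2/15)*(13 + 2*272)/272 + 38322) = -3450/((2/15)*(1/272)*(13 + 544) + 38322) = -3450/((2/15)*(1/272)*557 + 38322) = -3450/(557/2040 + 38322) = -3450/78177437/2040 = -3450*2040/78177437 = -306000/3399019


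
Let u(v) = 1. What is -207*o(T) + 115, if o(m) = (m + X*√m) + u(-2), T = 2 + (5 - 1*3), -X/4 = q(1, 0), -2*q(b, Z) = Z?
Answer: -920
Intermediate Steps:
q(b, Z) = -Z/2
X = 0 (X = -(-2)*0 = -4*0 = 0)
T = 4 (T = 2 + (5 - 3) = 2 + 2 = 4)
o(m) = 1 + m (o(m) = (m + 0*√m) + 1 = (m + 0) + 1 = m + 1 = 1 + m)
-207*o(T) + 115 = -207*(1 + 4) + 115 = -207*5 + 115 = -1035 + 115 = -920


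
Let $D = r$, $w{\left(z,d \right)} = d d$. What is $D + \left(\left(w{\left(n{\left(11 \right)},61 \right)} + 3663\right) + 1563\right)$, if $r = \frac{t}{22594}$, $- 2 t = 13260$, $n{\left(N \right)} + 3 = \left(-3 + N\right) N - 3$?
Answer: $\frac{7774688}{869} \approx 8946.7$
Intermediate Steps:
$n{\left(N \right)} = -6 + N \left(-3 + N\right)$ ($n{\left(N \right)} = -3 + \left(\left(-3 + N\right) N - 3\right) = -3 + \left(N \left(-3 + N\right) - 3\right) = -3 + \left(-3 + N \left(-3 + N\right)\right) = -6 + N \left(-3 + N\right)$)
$t = -6630$ ($t = \left(- \frac{1}{2}\right) 13260 = -6630$)
$w{\left(z,d \right)} = d^{2}$
$r = - \frac{255}{869}$ ($r = - \frac{6630}{22594} = \left(-6630\right) \frac{1}{22594} = - \frac{255}{869} \approx -0.29344$)
$D = - \frac{255}{869} \approx -0.29344$
$D + \left(\left(w{\left(n{\left(11 \right)},61 \right)} + 3663\right) + 1563\right) = - \frac{255}{869} + \left(\left(61^{2} + 3663\right) + 1563\right) = - \frac{255}{869} + \left(\left(3721 + 3663\right) + 1563\right) = - \frac{255}{869} + \left(7384 + 1563\right) = - \frac{255}{869} + 8947 = \frac{7774688}{869}$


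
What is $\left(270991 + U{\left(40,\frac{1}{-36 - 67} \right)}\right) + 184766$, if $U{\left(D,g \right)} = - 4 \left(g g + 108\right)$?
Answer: $\frac{4830542921}{10609} \approx 4.5533 \cdot 10^{5}$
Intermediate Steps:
$U{\left(D,g \right)} = -432 - 4 g^{2}$ ($U{\left(D,g \right)} = - 4 \left(g^{2} + 108\right) = - 4 \left(108 + g^{2}\right) = -432 - 4 g^{2}$)
$\left(270991 + U{\left(40,\frac{1}{-36 - 67} \right)}\right) + 184766 = \left(270991 - \left(432 + 4 \left(\frac{1}{-36 - 67}\right)^{2}\right)\right) + 184766 = \left(270991 - \left(432 + 4 \left(\frac{1}{-103}\right)^{2}\right)\right) + 184766 = \left(270991 - \left(432 + 4 \left(- \frac{1}{103}\right)^{2}\right)\right) + 184766 = \left(270991 - \frac{4583092}{10609}\right) + 184766 = \frac{2870360427}{10609} + 184766 = \frac{4830542921}{10609}$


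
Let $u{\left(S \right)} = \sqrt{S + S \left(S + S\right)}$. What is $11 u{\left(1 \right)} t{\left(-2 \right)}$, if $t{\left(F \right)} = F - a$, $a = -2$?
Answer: $0$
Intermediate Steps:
$t{\left(F \right)} = 2 + F$ ($t{\left(F \right)} = F - -2 = F + 2 = 2 + F$)
$u{\left(S \right)} = \sqrt{S + 2 S^{2}}$ ($u{\left(S \right)} = \sqrt{S + S 2 S} = \sqrt{S + 2 S^{2}}$)
$11 u{\left(1 \right)} t{\left(-2 \right)} = 11 \sqrt{1 \left(1 + 2 \cdot 1\right)} \left(2 - 2\right) = 11 \sqrt{1 \left(1 + 2\right)} 0 = 11 \sqrt{1 \cdot 3} \cdot 0 = 11 \sqrt{3} \cdot 0 = 0$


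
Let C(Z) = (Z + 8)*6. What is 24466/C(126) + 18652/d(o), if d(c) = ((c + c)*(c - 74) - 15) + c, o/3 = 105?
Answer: 311417399/10192710 ≈ 30.553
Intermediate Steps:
o = 315 (o = 3*105 = 315)
C(Z) = 48 + 6*Z (C(Z) = (8 + Z)*6 = 48 + 6*Z)
d(c) = -15 + c + 2*c*(-74 + c) (d(c) = ((2*c)*(-74 + c) - 15) + c = (2*c*(-74 + c) - 15) + c = (-15 + 2*c*(-74 + c)) + c = -15 + c + 2*c*(-74 + c))
24466/C(126) + 18652/d(o) = 24466/(48 + 6*126) + 18652/(-15 - 147*315 + 2*315²) = 24466/(48 + 756) + 18652/(-15 - 46305 + 2*99225) = 24466/804 + 18652/(-15 - 46305 + 198450) = 24466*(1/804) + 18652/152130 = 12233/402 + 18652*(1/152130) = 12233/402 + 9326/76065 = 311417399/10192710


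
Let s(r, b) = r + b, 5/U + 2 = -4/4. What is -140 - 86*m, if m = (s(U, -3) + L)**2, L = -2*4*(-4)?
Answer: -579524/9 ≈ -64392.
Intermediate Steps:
U = -5/3 (U = 5/(-2 - 4/4) = 5/(-2 - 4*1/4) = 5/(-2 - 1) = 5/(-3) = 5*(-1/3) = -5/3 ≈ -1.6667)
s(r, b) = b + r
L = 32 (L = -8*(-4) = 32)
m = 6724/9 (m = ((-3 - 5/3) + 32)**2 = (-14/3 + 32)**2 = (82/3)**2 = 6724/9 ≈ 747.11)
-140 - 86*m = -140 - 86*6724/9 = -140 - 578264/9 = -579524/9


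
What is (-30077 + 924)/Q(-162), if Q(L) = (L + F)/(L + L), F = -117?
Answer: -1049508/31 ≈ -33855.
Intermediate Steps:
Q(L) = (-117 + L)/(2*L) (Q(L) = (L - 117)/(L + L) = (-117 + L)/((2*L)) = (-117 + L)*(1/(2*L)) = (-117 + L)/(2*L))
(-30077 + 924)/Q(-162) = (-30077 + 924)/(((1/2)*(-117 - 162)/(-162))) = -29153/((1/2)*(-1/162)*(-279)) = -29153/31/36 = -29153*36/31 = -1049508/31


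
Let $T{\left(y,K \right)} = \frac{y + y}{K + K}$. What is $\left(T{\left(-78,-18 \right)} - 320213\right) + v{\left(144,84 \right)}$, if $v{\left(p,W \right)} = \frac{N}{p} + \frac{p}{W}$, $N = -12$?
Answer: $- \frac{8965797}{28} \approx -3.2021 \cdot 10^{5}$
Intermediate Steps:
$T{\left(y,K \right)} = \frac{y}{K}$ ($T{\left(y,K \right)} = \frac{2 y}{2 K} = 2 y \frac{1}{2 K} = \frac{y}{K}$)
$v{\left(p,W \right)} = - \frac{12}{p} + \frac{p}{W}$
$\left(T{\left(-78,-18 \right)} - 320213\right) + v{\left(144,84 \right)} = \left(- \frac{78}{-18} - 320213\right) + \left(- \frac{12}{144} + \frac{144}{84}\right) = \left(\left(-78\right) \left(- \frac{1}{18}\right) - 320213\right) + \left(\left(-12\right) \frac{1}{144} + 144 \cdot \frac{1}{84}\right) = \left(\frac{13}{3} - 320213\right) + \left(- \frac{1}{12} + \frac{12}{7}\right) = - \frac{960626}{3} + \frac{137}{84} = - \frac{8965797}{28}$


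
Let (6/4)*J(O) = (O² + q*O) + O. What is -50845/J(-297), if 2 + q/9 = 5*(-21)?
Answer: -50845/249282 ≈ -0.20397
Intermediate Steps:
q = -963 (q = -18 + 9*(5*(-21)) = -18 + 9*(-105) = -18 - 945 = -963)
J(O) = -1924*O/3 + 2*O²/3 (J(O) = 2*((O² - 963*O) + O)/3 = 2*(O² - 962*O)/3 = -1924*O/3 + 2*O²/3)
-50845/J(-297) = -50845*(-1/(198*(-962 - 297))) = -50845/((⅔)*(-297)*(-1259)) = -50845/249282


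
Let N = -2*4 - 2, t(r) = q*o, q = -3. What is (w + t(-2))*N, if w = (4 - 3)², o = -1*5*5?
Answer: -760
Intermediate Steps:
o = -25 (o = -5*5 = -25)
t(r) = 75 (t(r) = -3*(-25) = 75)
N = -10 (N = -8 - 2 = -10)
w = 1 (w = 1² = 1)
(w + t(-2))*N = (1 + 75)*(-10) = 76*(-10) = -760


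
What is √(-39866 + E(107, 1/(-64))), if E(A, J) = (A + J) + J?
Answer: I*√2544578/8 ≈ 199.4*I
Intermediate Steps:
E(A, J) = A + 2*J
√(-39866 + E(107, 1/(-64))) = √(-39866 + (107 + 2/(-64))) = √(-39866 + (107 + 2*(-1/64))) = √(-39866 + (107 - 1/32)) = √(-39866 + 3423/32) = √(-1272289/32) = I*√2544578/8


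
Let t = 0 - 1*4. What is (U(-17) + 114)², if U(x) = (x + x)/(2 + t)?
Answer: 17161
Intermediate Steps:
t = -4 (t = 0 - 4 = -4)
U(x) = -x (U(x) = (x + x)/(2 - 4) = (2*x)/(-2) = (2*x)*(-½) = -x)
(U(-17) + 114)² = (-1*(-17) + 114)² = (17 + 114)² = 131² = 17161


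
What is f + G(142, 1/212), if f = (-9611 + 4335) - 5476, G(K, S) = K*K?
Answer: 9412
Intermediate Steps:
G(K, S) = K**2
f = -10752 (f = -5276 - 5476 = -10752)
f + G(142, 1/212) = -10752 + 142**2 = -10752 + 20164 = 9412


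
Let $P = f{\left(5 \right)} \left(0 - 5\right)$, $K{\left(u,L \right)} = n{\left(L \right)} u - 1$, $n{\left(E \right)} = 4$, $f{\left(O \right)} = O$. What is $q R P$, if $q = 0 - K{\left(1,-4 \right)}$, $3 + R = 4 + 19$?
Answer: $1500$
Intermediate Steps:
$K{\left(u,L \right)} = -1 + 4 u$ ($K{\left(u,L \right)} = 4 u - 1 = -1 + 4 u$)
$R = 20$ ($R = -3 + \left(4 + 19\right) = -3 + 23 = 20$)
$P = -25$ ($P = 5 \left(0 - 5\right) = 5 \left(-5\right) = -25$)
$q = -3$ ($q = 0 - \left(-1 + 4 \cdot 1\right) = 0 - \left(-1 + 4\right) = 0 - 3 = -3$)
$q R P = \left(-3\right) 20 \left(-25\right) = \left(-60\right) \left(-25\right) = 1500$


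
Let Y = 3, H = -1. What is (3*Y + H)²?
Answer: 64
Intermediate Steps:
(3*Y + H)² = (3*3 - 1)² = (9 - 1)² = 8² = 64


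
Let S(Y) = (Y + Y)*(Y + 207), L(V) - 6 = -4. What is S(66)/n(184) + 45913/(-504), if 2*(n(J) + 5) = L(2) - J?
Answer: -16793/36 ≈ -466.47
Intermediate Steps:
L(V) = 2 (L(V) = 6 - 4 = 2)
S(Y) = 2*Y*(207 + Y) (S(Y) = (2*Y)*(207 + Y) = 2*Y*(207 + Y))
n(J) = -4 - J/2 (n(J) = -5 + (2 - J)/2 = -5 + (1 - J/2) = -4 - J/2)
S(66)/n(184) + 45913/(-504) = (2*66*(207 + 66))/(-4 - ½*184) + 45913/(-504) = (2*66*273)/(-4 - 92) + 45913*(-1/504) = 36036/(-96) - 6559/72 = 36036*(-1/96) - 6559/72 = -3003/8 - 6559/72 = -16793/36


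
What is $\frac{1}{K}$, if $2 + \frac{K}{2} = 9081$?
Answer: $\frac{1}{18158} \approx 5.5072 \cdot 10^{-5}$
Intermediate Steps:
$K = 18158$ ($K = -4 + 2 \cdot 9081 = -4 + 18162 = 18158$)
$\frac{1}{K} = \frac{1}{18158}$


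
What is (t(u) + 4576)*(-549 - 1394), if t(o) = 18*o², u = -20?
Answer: -22880768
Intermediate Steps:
(t(u) + 4576)*(-549 - 1394) = (18*(-20)² + 4576)*(-549 - 1394) = (18*400 + 4576)*(-1943) = (7200 + 4576)*(-1943) = 11776*(-1943) = -22880768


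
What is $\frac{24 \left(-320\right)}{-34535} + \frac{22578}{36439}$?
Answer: $\frac{211916550}{251684173} \approx 0.84199$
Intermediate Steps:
$\frac{24 \left(-320\right)}{-34535} + \frac{22578}{36439} = \left(-7680\right) \left(- \frac{1}{34535}\right) + 22578 \cdot \frac{1}{36439} = \frac{1536}{6907} + \frac{22578}{36439} = \frac{211916550}{251684173}$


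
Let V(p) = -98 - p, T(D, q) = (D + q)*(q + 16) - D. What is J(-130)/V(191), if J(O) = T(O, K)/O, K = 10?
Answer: -23/289 ≈ -0.079585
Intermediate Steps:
T(D, q) = -D + (16 + q)*(D + q) (T(D, q) = (D + q)*(16 + q) - D = (16 + q)*(D + q) - D = -D + (16 + q)*(D + q))
J(O) = (260 + 25*O)/O (J(O) = (10² + 15*O + 16*10 + O*10)/O = (100 + 15*O + 160 + 10*O)/O = (260 + 25*O)/O)
J(-130)/V(191) = (25 + 260/(-130))/(-98 - 1*191) = (25 + 260*(-1/130))/(-98 - 191) = (25 - 2)/(-289) = 23*(-1/289) = -23/289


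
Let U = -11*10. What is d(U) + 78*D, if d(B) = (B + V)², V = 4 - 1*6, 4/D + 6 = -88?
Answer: 589412/47 ≈ 12541.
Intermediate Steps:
D = -2/47 (D = 4/(-6 - 88) = 4/(-94) = 4*(-1/94) = -2/47 ≈ -0.042553)
V = -2 (V = 4 - 6 = -2)
U = -110
d(B) = (-2 + B)² (d(B) = (B - 2)² = (-2 + B)²)
d(U) + 78*D = (-2 - 110)² + 78*(-2/47) = (-112)² - 156/47 = 12544 - 156/47 = 589412/47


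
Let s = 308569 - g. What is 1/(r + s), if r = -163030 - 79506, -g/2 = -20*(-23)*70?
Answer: 1/130433 ≈ 7.6668e-6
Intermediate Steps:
g = -64400 (g = -2*(-20*(-23))*70 = -920*70 = -2*32200 = -64400)
r = -242536
s = 372969 (s = 308569 - 1*(-64400) = 308569 + 64400 = 372969)
1/(r + s) = 1/(-242536 + 372969) = 1/130433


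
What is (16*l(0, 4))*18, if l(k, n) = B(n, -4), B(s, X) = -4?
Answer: -1152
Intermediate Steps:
l(k, n) = -4
(16*l(0, 4))*18 = (16*(-4))*18 = -64*18 = -1152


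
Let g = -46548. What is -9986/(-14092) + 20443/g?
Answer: 44186393/163988604 ≈ 0.26945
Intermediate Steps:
-9986/(-14092) + 20443/g = -9986/(-14092) + 20443/(-46548) = -9986*(-1/14092) + 20443*(-1/46548) = 4993/7046 - 20443/46548 = 44186393/163988604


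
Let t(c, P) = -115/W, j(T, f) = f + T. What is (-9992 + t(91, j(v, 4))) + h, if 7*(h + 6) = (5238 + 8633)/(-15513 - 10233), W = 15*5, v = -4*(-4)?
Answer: -9010748837/901110 ≈ -9999.6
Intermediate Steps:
v = 16
W = 75
j(T, f) = T + f
t(c, P) = -23/15 (t(c, P) = -115/75 = -115*1/75 = -23/15)
h = -1095203/180222 (h = -6 + ((5238 + 8633)/(-15513 - 10233))/7 = -6 + (13871/(-25746))/7 = -6 + (13871*(-1/25746))/7 = -6 + (1/7)*(-13871/25746) = -6 - 13871/180222 = -1095203/180222 ≈ -6.0770)
(-9992 + t(91, j(v, 4))) + h = (-9992 - 23/15) - 1095203/180222 = -149903/15 - 1095203/180222 = -9010748837/901110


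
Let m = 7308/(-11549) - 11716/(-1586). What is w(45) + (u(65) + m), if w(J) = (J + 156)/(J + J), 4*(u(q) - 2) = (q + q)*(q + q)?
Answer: 1163840625029/274750710 ≈ 4236.0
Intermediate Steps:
m = 61858798/9158357 (m = 7308*(-1/11549) - 11716*(-1/1586) = -7308/11549 + 5858/793 = 61858798/9158357 ≈ 6.7544)
u(q) = 2 + q**2 (u(q) = 2 + ((q + q)*(q + q))/4 = 2 + ((2*q)*(2*q))/4 = 2 + (4*q**2)/4 = 2 + q**2)
w(J) = (156 + J)/(2*J) (w(J) = (156 + J)/((2*J)) = (156 + J)*(1/(2*J)) = (156 + J)/(2*J))
w(45) + (u(65) + m) = (1/2)*(156 + 45)/45 + ((2 + 65**2) + 61858798/9158357) = (1/2)*(1/45)*201 + ((2 + 4225) + 61858798/9158357) = 67/30 + (4227 + 61858798/9158357) = 67/30 + 38774233837/9158357 = 1163840625029/274750710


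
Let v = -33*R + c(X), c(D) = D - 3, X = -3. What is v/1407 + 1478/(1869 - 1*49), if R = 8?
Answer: 37813/60970 ≈ 0.62019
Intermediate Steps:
c(D) = -3 + D
v = -270 (v = -33*8 + (-3 - 3) = -264 - 6 = -270)
v/1407 + 1478/(1869 - 1*49) = -270/1407 + 1478/(1869 - 1*49) = -270*1/1407 + 1478/(1869 - 49) = -90/469 + 1478/1820 = -90/469 + 1478*(1/1820) = -90/469 + 739/910 = 37813/60970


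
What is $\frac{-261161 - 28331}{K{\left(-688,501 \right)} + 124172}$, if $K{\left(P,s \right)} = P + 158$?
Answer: $- \frac{144746}{61821} \approx -2.3414$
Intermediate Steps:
$K{\left(P,s \right)} = 158 + P$
$\frac{-261161 - 28331}{K{\left(-688,501 \right)} + 124172} = \frac{-261161 - 28331}{\left(158 - 688\right) + 124172} = - \frac{289492}{-530 + 124172} = - \frac{289492}{123642} = \left(-289492\right) \frac{1}{123642} = - \frac{144746}{61821}$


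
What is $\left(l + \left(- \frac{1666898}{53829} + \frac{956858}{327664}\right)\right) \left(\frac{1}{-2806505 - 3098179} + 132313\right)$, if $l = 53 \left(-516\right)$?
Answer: $- \frac{188618787432970970204815349}{52072892882417952} \approx -3.6222 \cdot 10^{9}$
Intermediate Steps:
$l = -27348$
$\left(l + \left(- \frac{1666898}{53829} + \frac{956858}{327664}\right)\right) \left(\frac{1}{-2806505 - 3098179} + 132313\right) = \left(-27348 + \left(- \frac{1666898}{53829} + \frac{956858}{327664}\right)\right) \left(\frac{1}{-2806505 - 3098179} + 132313\right) = \left(-27348 + \left(\left(-1666898\right) \frac{1}{53829} + 956858 \cdot \frac{1}{327664}\right)\right) \left(\frac{1}{-5904684} + 132313\right) = \left(-27348 + \left(- \frac{1666898}{53829} + \frac{478429}{163832}\right)\right) \left(- \frac{1}{5904684} + 132313\right) = \left(-27348 - \frac{247337878495}{8818912728}\right) \frac{781266454091}{5904684} = \left(- \frac{241426963163839}{8818912728}\right) \frac{781266454091}{5904684} = - \frac{188618787432970970204815349}{52072892882417952}$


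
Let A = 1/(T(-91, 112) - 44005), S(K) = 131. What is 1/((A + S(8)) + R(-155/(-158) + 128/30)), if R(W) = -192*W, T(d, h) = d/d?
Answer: -17381580/15235901351 ≈ -0.0011408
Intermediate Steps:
T(d, h) = 1
A = -1/44004 (A = 1/(1 - 44005) = 1/(-44004) = -1/44004 ≈ -2.2725e-5)
1/((A + S(8)) + R(-155/(-158) + 128/30)) = 1/((-1/44004 + 131) - 192*(-155/(-158) + 128/30)) = 1/(5764523/44004 - 192*(-155*(-1/158) + 128*(1/30))) = 1/(5764523/44004 - 192*(155/158 + 64/15)) = 1/(5764523/44004 - 192*12437/2370) = 1/(5764523/44004 - 397984/395) = 1/(-15235901351/17381580) = -17381580/15235901351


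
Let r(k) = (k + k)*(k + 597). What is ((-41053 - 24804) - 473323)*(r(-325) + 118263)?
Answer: 31561979660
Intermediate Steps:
r(k) = 2*k*(597 + k) (r(k) = (2*k)*(597 + k) = 2*k*(597 + k))
((-41053 - 24804) - 473323)*(r(-325) + 118263) = ((-41053 - 24804) - 473323)*(2*(-325)*(597 - 325) + 118263) = (-65857 - 473323)*(2*(-325)*272 + 118263) = -539180*(-176800 + 118263) = -539180*(-58537) = 31561979660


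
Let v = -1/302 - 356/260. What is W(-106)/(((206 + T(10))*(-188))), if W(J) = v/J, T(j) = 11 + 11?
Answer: -8981/29730184640 ≈ -3.0208e-7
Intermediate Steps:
T(j) = 22
v = -26943/19630 (v = -1*1/302 - 356*1/260 = -1/302 - 89/65 = -26943/19630 ≈ -1.3725)
W(J) = -26943/(19630*J)
W(-106)/(((206 + T(10))*(-188))) = (-26943/19630/(-106))/(((206 + 22)*(-188))) = (-26943/19630*(-1/106))/((228*(-188))) = (26943/2080780)/(-42864) = (26943/2080780)*(-1/42864) = -8981/29730184640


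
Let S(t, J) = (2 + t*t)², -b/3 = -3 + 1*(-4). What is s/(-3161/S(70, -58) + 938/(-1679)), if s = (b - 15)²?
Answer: -1452445384176/22545075871 ≈ -64.424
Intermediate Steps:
b = 21 (b = -3*(-3 + 1*(-4)) = -3*(-3 - 4) = -3*(-7) = 21)
S(t, J) = (2 + t²)²
s = 36 (s = (21 - 15)² = 6² = 36)
s/(-3161/S(70, -58) + 938/(-1679)) = 36/(-3161/(2 + 70²)² + 938/(-1679)) = 36/(-3161/(2 + 4900)² + 938*(-1/1679)) = 36/(-3161/(4902²) - 938/1679) = 36/(-3161/24029604 - 938/1679) = 36/(-22545075871/40345705116) = 36*(-40345705116/22545075871) = -1452445384176/22545075871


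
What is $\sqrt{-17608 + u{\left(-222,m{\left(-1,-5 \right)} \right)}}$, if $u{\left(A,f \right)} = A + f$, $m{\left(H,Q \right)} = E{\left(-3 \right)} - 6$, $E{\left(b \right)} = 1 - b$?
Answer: $2 i \sqrt{4458} \approx 133.54 i$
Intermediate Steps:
$m{\left(H,Q \right)} = -2$ ($m{\left(H,Q \right)} = \left(1 - -3\right) - 6 = \left(1 + 3\right) - 6 = 4 - 6 = -2$)
$\sqrt{-17608 + u{\left(-222,m{\left(-1,-5 \right)} \right)}} = \sqrt{-17608 - 224} = \sqrt{-17832} = 2 i \sqrt{4458}$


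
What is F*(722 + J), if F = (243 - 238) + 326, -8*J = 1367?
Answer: 1459379/8 ≈ 1.8242e+5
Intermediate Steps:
J = -1367/8 (J = -⅛*1367 = -1367/8 ≈ -170.88)
F = 331 (F = 5 + 326 = 331)
F*(722 + J) = 331*(722 - 1367/8) = 331*(4409/8) = 1459379/8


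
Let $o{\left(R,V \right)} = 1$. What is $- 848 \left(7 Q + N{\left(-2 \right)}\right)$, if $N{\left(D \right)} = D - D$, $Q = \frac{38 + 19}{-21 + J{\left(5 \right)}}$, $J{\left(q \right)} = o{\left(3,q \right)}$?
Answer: $\frac{84588}{5} \approx 16918.0$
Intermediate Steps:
$J{\left(q \right)} = 1$
$Q = - \frac{57}{20}$ ($Q = \frac{38 + 19}{-21 + 1} = \frac{57}{-20} = 57 \left(- \frac{1}{20}\right) = - \frac{57}{20} \approx -2.85$)
$N{\left(D \right)} = 0$
$- 848 \left(7 Q + N{\left(-2 \right)}\right) = - 848 \left(7 \left(- \frac{57}{20}\right) + 0\right) = - 848 \left(- \frac{399}{20} + 0\right) = \left(-848\right) \left(- \frac{399}{20}\right) = \frac{84588}{5}$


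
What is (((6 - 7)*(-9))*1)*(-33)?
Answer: -297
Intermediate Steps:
(((6 - 7)*(-9))*1)*(-33) = (-1*(-9)*1)*(-33) = (9*1)*(-33) = 9*(-33) = -297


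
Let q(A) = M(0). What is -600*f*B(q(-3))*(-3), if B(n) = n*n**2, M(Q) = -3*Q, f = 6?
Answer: 0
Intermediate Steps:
q(A) = 0 (q(A) = -3*0 = 0)
B(n) = n**3
-600*f*B(q(-3))*(-3) = -600*6*0**3*(-3) = -600*6*0*(-3) = -0*(-3) = -600*0 = 0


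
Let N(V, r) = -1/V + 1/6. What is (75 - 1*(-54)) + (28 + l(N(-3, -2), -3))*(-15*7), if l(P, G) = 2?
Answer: -3021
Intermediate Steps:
N(V, r) = ⅙ - 1/V (N(V, r) = -1/V + 1*(⅙) = -1/V + ⅙ = ⅙ - 1/V)
(75 - 1*(-54)) + (28 + l(N(-3, -2), -3))*(-15*7) = (75 - 1*(-54)) + (28 + 2)*(-15*7) = (75 + 54) + 30*(-105) = 129 - 3150 = -3021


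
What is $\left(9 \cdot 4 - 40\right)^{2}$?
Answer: $16$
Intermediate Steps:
$\left(9 \cdot 4 - 40\right)^{2} = \left(36 - 40\right)^{2} = \left(-4\right)^{2} = 16$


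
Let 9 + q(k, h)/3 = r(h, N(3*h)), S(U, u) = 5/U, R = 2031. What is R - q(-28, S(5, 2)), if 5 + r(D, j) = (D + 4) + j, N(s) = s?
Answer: 2049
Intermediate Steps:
r(D, j) = -1 + D + j (r(D, j) = -5 + ((D + 4) + j) = -5 + ((4 + D) + j) = -5 + (4 + D + j) = -1 + D + j)
q(k, h) = -30 + 12*h (q(k, h) = -27 + 3*(-1 + h + 3*h) = -27 + 3*(-1 + 4*h) = -27 + (-3 + 12*h) = -30 + 12*h)
R - q(-28, S(5, 2)) = 2031 - (-30 + 12*(5/5)) = 2031 - (-30 + 12*(5*(⅕))) = 2031 - (-30 + 12*1) = 2031 - (-30 + 12) = 2031 - 1*(-18) = 2031 + 18 = 2049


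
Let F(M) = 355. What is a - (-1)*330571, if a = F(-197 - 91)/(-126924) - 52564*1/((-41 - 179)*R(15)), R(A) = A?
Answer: 3846279704301/11634700 ≈ 3.3059e+5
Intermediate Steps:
a = 185290601/11634700 (a = 355/(-126924) - 52564*1/(15*(-41 - 179)) = 355*(-1/126924) - 52564/(15*(-220)) = -355/126924 - 52564/(-3300) = -355/126924 - 52564*(-1/3300) = -355/126924 + 13141/825 = 185290601/11634700 ≈ 15.926)
a - (-1)*330571 = 185290601/11634700 - (-1)*330571 = 185290601/11634700 - 1*(-330571) = 185290601/11634700 + 330571 = 3846279704301/11634700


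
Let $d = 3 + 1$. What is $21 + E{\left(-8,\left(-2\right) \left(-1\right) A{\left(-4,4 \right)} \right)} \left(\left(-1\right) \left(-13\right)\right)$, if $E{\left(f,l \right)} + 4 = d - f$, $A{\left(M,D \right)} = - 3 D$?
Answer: $125$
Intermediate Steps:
$d = 4$
$E{\left(f,l \right)} = - f$ ($E{\left(f,l \right)} = -4 - \left(-4 + f\right) = - f$)
$21 + E{\left(-8,\left(-2\right) \left(-1\right) A{\left(-4,4 \right)} \right)} \left(\left(-1\right) \left(-13\right)\right) = 21 + \left(-1\right) \left(-8\right) \left(\left(-1\right) \left(-13\right)\right) = 21 + 8 \cdot 13 = 21 + 104 = 125$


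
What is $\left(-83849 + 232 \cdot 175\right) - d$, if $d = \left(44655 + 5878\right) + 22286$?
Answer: $-116068$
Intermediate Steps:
$d = 72819$ ($d = 50533 + 22286 = 72819$)
$\left(-83849 + 232 \cdot 175\right) - d = \left(-83849 + 232 \cdot 175\right) - 72819 = \left(-83849 + 40600\right) - 72819 = -43249 - 72819 = -116068$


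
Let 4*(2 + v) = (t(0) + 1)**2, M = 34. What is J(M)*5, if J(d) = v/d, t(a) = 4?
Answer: 5/8 ≈ 0.62500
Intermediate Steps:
v = 17/4 (v = -2 + (4 + 1)**2/4 = -2 + (1/4)*5**2 = -2 + (1/4)*25 = -2 + 25/4 = 17/4 ≈ 4.2500)
J(d) = 17/(4*d)
J(M)*5 = ((17/4)/34)*5 = ((17/4)*(1/34))*5 = (1/8)*5 = 5/8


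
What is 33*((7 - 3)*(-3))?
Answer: -396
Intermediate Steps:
33*((7 - 3)*(-3)) = 33*(4*(-3)) = 33*(-12) = -396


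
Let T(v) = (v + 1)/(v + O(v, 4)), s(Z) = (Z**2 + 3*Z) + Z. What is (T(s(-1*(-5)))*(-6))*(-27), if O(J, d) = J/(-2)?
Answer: 1656/5 ≈ 331.20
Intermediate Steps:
s(Z) = Z**2 + 4*Z
O(J, d) = -J/2 (O(J, d) = J*(-1/2) = -J/2)
T(v) = 2*(1 + v)/v (T(v) = (v + 1)/(v - v/2) = (1 + v)/((v/2)) = (1 + v)*(2/v) = 2*(1 + v)/v)
(T(s(-1*(-5)))*(-6))*(-27) = ((2 + 2/(((-1*(-5))*(4 - 1*(-5)))))*(-6))*(-27) = ((2 + 2/((5*(4 + 5))))*(-6))*(-27) = ((2 + 2/((5*9)))*(-6))*(-27) = ((2 + 2/45)*(-6))*(-27) = ((92/45)*(-6))*(-27) = -184/15*(-27) = 1656/5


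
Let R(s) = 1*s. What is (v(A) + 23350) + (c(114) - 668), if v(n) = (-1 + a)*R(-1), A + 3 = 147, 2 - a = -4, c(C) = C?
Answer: 22791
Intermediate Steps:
a = 6 (a = 2 - 1*(-4) = 2 + 4 = 6)
R(s) = s
A = 144 (A = -3 + 147 = 144)
v(n) = -5 (v(n) = (-1 + 6)*(-1) = 5*(-1) = -5)
(v(A) + 23350) + (c(114) - 668) = (-5 + 23350) + (114 - 668) = 23345 - 554 = 22791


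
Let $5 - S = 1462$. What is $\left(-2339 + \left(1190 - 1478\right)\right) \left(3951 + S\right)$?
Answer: $-6551738$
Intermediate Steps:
$S = -1457$ ($S = 5 - 1462 = -1457$)
$\left(-2339 + \left(1190 - 1478\right)\right) \left(3951 + S\right) = \left(-2339 + \left(1190 - 1478\right)\right) \left(3951 - 1457\right) = \left(-2339 - 288\right) 2494 = \left(-2627\right) 2494 = -6551738$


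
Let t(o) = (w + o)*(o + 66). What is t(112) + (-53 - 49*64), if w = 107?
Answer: 35793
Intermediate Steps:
t(o) = (66 + o)*(107 + o) (t(o) = (107 + o)*(o + 66) = (107 + o)*(66 + o) = (66 + o)*(107 + o))
t(112) + (-53 - 49*64) = (7062 + 112**2 + 173*112) + (-53 - 49*64) = (7062 + 12544 + 19376) + (-53 - 3136) = 38982 - 3189 = 35793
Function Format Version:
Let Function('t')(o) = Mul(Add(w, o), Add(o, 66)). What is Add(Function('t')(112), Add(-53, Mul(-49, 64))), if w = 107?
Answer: 35793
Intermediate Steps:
Function('t')(o) = Mul(Add(66, o), Add(107, o)) (Function('t')(o) = Mul(Add(107, o), Add(o, 66)) = Mul(Add(107, o), Add(66, o)) = Mul(Add(66, o), Add(107, o)))
Add(Function('t')(112), Add(-53, Mul(-49, 64))) = Add(Add(7062, Pow(112, 2), Mul(173, 112)), Add(-53, Mul(-49, 64))) = Add(Add(7062, 12544, 19376), Add(-53, -3136)) = Add(38982, -3189) = 35793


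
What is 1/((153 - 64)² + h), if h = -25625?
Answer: -1/17704 ≈ -5.6484e-5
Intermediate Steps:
1/((153 - 64)² + h) = 1/((153 - 64)² - 25625) = 1/(89² - 25625) = 1/(7921 - 25625) = 1/(-17704) = -1/17704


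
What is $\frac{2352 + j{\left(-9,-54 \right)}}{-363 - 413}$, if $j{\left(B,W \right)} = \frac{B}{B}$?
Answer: $- \frac{2353}{776} \approx -3.0322$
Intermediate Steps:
$j{\left(B,W \right)} = 1$
$\frac{2352 + j{\left(-9,-54 \right)}}{-363 - 413} = \frac{2352 + 1}{-363 - 413} = \frac{2353}{-776} = 2353 \left(- \frac{1}{776}\right) = - \frac{2353}{776}$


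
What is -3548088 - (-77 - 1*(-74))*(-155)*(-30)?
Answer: -3534138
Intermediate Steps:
-3548088 - (-77 - 1*(-74))*(-155)*(-30) = -3548088 - (-77 + 74)*(-155)*(-30) = -3548088 - (-3*(-155))*(-30) = -3548088 - 465*(-30) = -3548088 - 1*(-13950) = -3548088 + 13950 = -3534138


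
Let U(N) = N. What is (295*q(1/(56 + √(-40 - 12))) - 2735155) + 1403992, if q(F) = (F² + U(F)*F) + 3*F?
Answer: (-149089371*√13 + 2052628271*I)/(2*(-771*I + 56*√13)) ≈ -1.3311e+6 - 2.0487*I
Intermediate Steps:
q(F) = 2*F² + 3*F (q(F) = (F² + F*F) + 3*F = (F² + F²) + 3*F = 2*F² + 3*F)
(295*q(1/(56 + √(-40 - 12))) - 2735155) + 1403992 = (295*((3 + 2/(56 + √(-40 - 12)))/(56 + √(-40 - 12))) - 2735155) + 1403992 = (295*((3 + 2/(56 + √(-52)))/(56 + √(-52))) - 2735155) + 1403992 = (295*((3 + 2/(56 + 2*I*√13))/(56 + 2*I*√13)) - 2735155) + 1403992 = (295*(3 + 2/(56 + 2*I*√13))/(56 + 2*I*√13) - 2735155) + 1403992 = (-2735155 + 295*(3 + 2/(56 + 2*I*√13))/(56 + 2*I*√13)) + 1403992 = -1331163 + 295*(3 + 2/(56 + 2*I*√13))/(56 + 2*I*√13)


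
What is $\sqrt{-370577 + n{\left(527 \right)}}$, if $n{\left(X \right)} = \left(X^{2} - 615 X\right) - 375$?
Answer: $4 i \sqrt{26083} \approx 646.01 i$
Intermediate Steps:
$n{\left(X \right)} = -375 + X^{2} - 615 X$
$\sqrt{-370577 + n{\left(527 \right)}} = \sqrt{-370577 - \left(324480 - 277729\right)} = \sqrt{-370577 - 46751} = \sqrt{-417328} = 4 i \sqrt{26083}$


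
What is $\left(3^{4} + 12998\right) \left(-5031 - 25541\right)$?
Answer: $-399851188$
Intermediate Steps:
$\left(3^{4} + 12998\right) \left(-5031 - 25541\right) = \left(81 + 12998\right) \left(-30572\right) = 13079 \left(-30572\right) = -399851188$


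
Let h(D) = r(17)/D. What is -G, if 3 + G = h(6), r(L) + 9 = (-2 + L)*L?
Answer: -38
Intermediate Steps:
r(L) = -9 + L*(-2 + L) (r(L) = -9 + (-2 + L)*L = -9 + L*(-2 + L))
h(D) = 246/D (h(D) = (-9 + 17² - 2*17)/D = (-9 + 289 - 34)/D = 246/D)
G = 38 (G = -3 + 246/6 = -3 + 246*(⅙) = -3 + 41 = 38)
-G = -1*38 = -38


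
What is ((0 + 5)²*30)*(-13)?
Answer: -9750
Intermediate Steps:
((0 + 5)²*30)*(-13) = (5²*30)*(-13) = (25*30)*(-13) = 750*(-13) = -9750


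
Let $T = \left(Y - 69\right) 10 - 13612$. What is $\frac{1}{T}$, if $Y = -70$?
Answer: $- \frac{1}{15002} \approx -6.6658 \cdot 10^{-5}$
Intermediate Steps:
$T = -15002$ ($T = \left(-70 - 69\right) 10 - 13612 = \left(-139\right) 10 - 13612 = -1390 - 13612 = -15002$)
$\frac{1}{T} = \frac{1}{-15002} = - \frac{1}{15002}$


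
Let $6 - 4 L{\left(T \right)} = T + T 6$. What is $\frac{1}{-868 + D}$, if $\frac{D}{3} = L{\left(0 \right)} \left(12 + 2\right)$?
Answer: $- \frac{1}{805} \approx -0.0012422$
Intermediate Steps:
$L{\left(T \right)} = \frac{3}{2} - \frac{7 T}{4}$ ($L{\left(T \right)} = \frac{3}{2} - \frac{T + T 6}{4} = \frac{3}{2} - \frac{T + 6 T}{4} = \frac{3}{2} - \frac{7 T}{4}$)
$D = 63$ ($D = 3 \left(\frac{3}{2} - 0\right) \left(12 + 2\right) = 3 \left(\frac{3}{2} + 0\right) 14 = 3 \cdot \frac{3}{2} \cdot 14 = 3 \cdot 21 = 63$)
$\frac{1}{-868 + D} = \frac{1}{-868 + 63} = \frac{1}{-805} = - \frac{1}{805}$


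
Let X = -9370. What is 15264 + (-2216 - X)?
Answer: 22418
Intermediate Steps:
15264 + (-2216 - X) = 15264 + (-2216 - 1*(-9370)) = 15264 + (-2216 + 9370) = 15264 + 7154 = 22418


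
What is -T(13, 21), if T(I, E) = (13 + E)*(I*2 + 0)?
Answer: -884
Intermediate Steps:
T(I, E) = 2*I*(13 + E) (T(I, E) = (13 + E)*(2*I + 0) = (13 + E)*(2*I) = 2*I*(13 + E))
-T(13, 21) = -2*13*(13 + 21) = -2*13*34 = -1*884 = -884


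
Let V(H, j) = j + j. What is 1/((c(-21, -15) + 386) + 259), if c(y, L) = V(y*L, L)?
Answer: 1/615 ≈ 0.0016260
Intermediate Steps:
V(H, j) = 2*j
c(y, L) = 2*L
1/((c(-21, -15) + 386) + 259) = 1/((2*(-15) + 386) + 259) = 1/((-30 + 386) + 259) = 1/(356 + 259) = 1/615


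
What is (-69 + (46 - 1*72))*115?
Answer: -10925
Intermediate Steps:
(-69 + (46 - 1*72))*115 = (-69 + (46 - 72))*115 = (-69 - 26)*115 = -95*115 = -10925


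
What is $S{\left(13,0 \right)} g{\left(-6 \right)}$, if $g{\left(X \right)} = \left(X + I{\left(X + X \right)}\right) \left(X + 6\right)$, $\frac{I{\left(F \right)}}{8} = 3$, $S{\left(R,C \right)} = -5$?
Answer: $0$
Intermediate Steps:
$I{\left(F \right)} = 24$ ($I{\left(F \right)} = 8 \cdot 3 = 24$)
$g{\left(X \right)} = \left(6 + X\right) \left(24 + X\right)$ ($g{\left(X \right)} = \left(X + 24\right) \left(X + 6\right) = \left(24 + X\right) \left(6 + X\right) = \left(6 + X\right) \left(24 + X\right)$)
$S{\left(13,0 \right)} g{\left(-6 \right)} = - 5 \left(144 + \left(-6\right)^{2} + 30 \left(-6\right)\right) = - 5 \left(144 + 36 - 180\right) = \left(-5\right) 0 = 0$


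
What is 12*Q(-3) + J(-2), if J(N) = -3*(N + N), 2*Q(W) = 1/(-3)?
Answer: 10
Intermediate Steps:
Q(W) = -⅙ (Q(W) = (1/(-3))/2 = (1*(-⅓))/2 = (½)*(-⅓) = -⅙)
J(N) = -6*N
12*Q(-3) + J(-2) = 12*(-⅙) - 6*(-2) = -2 + 12 = 10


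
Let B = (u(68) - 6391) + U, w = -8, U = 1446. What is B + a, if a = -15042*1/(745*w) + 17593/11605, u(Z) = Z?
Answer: -33704218991/6916580 ≈ -4873.0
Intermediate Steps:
B = -4877 (B = (68 - 6391) + 1446 = -6323 + 1446 = -4877)
a = 27941669/6916580 (a = -15042/(745*(-8)) + 17593/11605 = -15042/(-5960) + 17593*(1/11605) = -15042*(-1/5960) + 17593/11605 = 7521/2980 + 17593/11605 = 27941669/6916580 ≈ 4.0398)
B + a = -4877 + 27941669/6916580 = -33704218991/6916580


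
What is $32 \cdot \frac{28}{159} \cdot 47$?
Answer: $\frac{42112}{159} \approx 264.86$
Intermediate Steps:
$32 \cdot \frac{28}{159} \cdot 47 = \frac{896}{159} \cdot 47 = \frac{42112}{159}$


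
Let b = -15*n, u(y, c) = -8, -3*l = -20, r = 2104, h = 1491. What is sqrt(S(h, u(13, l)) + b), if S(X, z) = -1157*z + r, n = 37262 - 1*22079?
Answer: I*sqrt(216385) ≈ 465.17*I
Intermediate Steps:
l = 20/3 (l = -1/3*(-20) = 20/3 ≈ 6.6667)
n = 15183 (n = 37262 - 22079 = 15183)
S(X, z) = 2104 - 1157*z (S(X, z) = -1157*z + 2104 = 2104 - 1157*z)
b = -227745 (b = -15*15183 = -227745)
sqrt(S(h, u(13, l)) + b) = sqrt((2104 - 1157*(-8)) - 227745) = sqrt((2104 + 9256) - 227745) = sqrt(11360 - 227745) = sqrt(-216385) = I*sqrt(216385)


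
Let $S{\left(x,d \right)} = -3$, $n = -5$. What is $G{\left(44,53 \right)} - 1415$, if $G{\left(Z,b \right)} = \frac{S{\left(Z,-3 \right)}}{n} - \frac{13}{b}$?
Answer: $- \frac{374881}{265} \approx -1414.6$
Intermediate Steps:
$G{\left(Z,b \right)} = \frac{3}{5} - \frac{13}{b}$ ($G{\left(Z,b \right)} = - \frac{3}{-5} - \frac{13}{b} = \left(-3\right) \left(- \frac{1}{5}\right) - \frac{13}{b} = \frac{3}{5} - \frac{13}{b}$)
$G{\left(44,53 \right)} - 1415 = \left(\frac{3}{5} - \frac{13}{53}\right) - 1415 = \frac{94}{265} - 1415 = - \frac{374881}{265}$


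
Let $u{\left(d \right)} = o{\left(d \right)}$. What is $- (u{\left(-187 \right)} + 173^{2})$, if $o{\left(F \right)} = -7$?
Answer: $-29922$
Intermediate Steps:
$u{\left(d \right)} = -7$
$- (u{\left(-187 \right)} + 173^{2}) = - (-7 + 173^{2}) = - (-7 + 29929) = \left(-1\right) 29922 = -29922$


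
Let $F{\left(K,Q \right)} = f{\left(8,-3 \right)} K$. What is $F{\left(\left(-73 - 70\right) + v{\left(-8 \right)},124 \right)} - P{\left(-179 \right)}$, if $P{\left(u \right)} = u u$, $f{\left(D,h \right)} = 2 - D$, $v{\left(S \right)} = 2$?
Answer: $-31195$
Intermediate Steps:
$P{\left(u \right)} = u^{2}$
$F{\left(K,Q \right)} = - 6 K$ ($F{\left(K,Q \right)} = \left(2 - 8\right) K = - 6 K$)
$F{\left(\left(-73 - 70\right) + v{\left(-8 \right)},124 \right)} - P{\left(-179 \right)} = - 6 \left(\left(-73 - 70\right) + 2\right) - \left(-179\right)^{2} = - 6 \left(-143 + 2\right) - 32041 = \left(-6\right) \left(-141\right) - 32041 = 846 - 32041 = -31195$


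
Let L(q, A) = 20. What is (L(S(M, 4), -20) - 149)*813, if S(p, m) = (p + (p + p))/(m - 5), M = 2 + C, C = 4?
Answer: -104877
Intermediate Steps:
M = 6 (M = 2 + 4 = 6)
S(p, m) = 3*p/(-5 + m) (S(p, m) = (p + 2*p)/(-5 + m) = (3*p)/(-5 + m) = 3*p/(-5 + m))
(L(S(M, 4), -20) - 149)*813 = (20 - 149)*813 = -129*813 = -104877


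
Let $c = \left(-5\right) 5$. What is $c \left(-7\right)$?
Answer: $175$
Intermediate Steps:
$c = -25$
$c \left(-7\right) = \left(-25\right) \left(-7\right) = 175$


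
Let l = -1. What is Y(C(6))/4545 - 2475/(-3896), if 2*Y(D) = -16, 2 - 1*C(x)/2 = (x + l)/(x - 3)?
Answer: 11217707/17707320 ≈ 0.63351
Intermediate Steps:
C(x) = 4 - 2*(-1 + x)/(-3 + x) (C(x) = 4 - 2*(x - 1)/(x - 3) = 4 - 2*(-1 + x)/(-3 + x))
Y(D) = -8 (Y(D) = (1/2)*(-16) = -8)
Y(C(6))/4545 - 2475/(-3896) = -8/4545 - 2475/(-3896) = -8*1/4545 - 2475*(-1/3896) = -8/4545 + 2475/3896 = 11217707/17707320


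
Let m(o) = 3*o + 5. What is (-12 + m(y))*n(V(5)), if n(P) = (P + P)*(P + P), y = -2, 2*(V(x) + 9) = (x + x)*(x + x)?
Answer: -87412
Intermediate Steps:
V(x) = -9 + 2*x² (V(x) = -9 + ((x + x)*(x + x))/2 = -9 + ((2*x)*(2*x))/2 = -9 + (4*x²)/2 = -9 + 2*x²)
n(P) = 4*P² (n(P) = (2*P)*(2*P) = 4*P²)
m(o) = 5 + 3*o
(-12 + m(y))*n(V(5)) = (-12 + (5 + 3*(-2)))*(4*(-9 + 2*5²)²) = (-12 + (5 - 6))*(4*(-9 + 2*25)²) = (-12 - 1)*(4*(-9 + 50)²) = -52*41² = -52*1681 = -13*6724 = -87412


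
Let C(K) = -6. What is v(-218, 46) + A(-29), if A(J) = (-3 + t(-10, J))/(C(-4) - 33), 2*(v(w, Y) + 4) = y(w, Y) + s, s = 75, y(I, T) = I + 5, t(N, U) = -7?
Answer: -2837/39 ≈ -72.744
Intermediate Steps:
y(I, T) = 5 + I
v(w, Y) = 36 + w/2 (v(w, Y) = -4 + ((5 + w) + 75)/2 = -4 + (80 + w)/2 = -4 + (40 + w/2) = 36 + w/2)
A(J) = 10/39 (A(J) = (-3 - 7)/(-6 - 33) = -10/(-39) = -10*(-1/39) = 10/39)
v(-218, 46) + A(-29) = (36 + (½)*(-218)) + 10/39 = (36 - 109) + 10/39 = -73 + 10/39 = -2837/39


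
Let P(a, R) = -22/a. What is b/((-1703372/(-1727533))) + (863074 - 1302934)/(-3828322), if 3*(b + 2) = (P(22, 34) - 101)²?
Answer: 5730830630212909/1630264125446 ≈ 3515.3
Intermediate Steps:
b = 3466 (b = -2 + (-22/22 - 101)²/3 = -2 + (-22*1/22 - 101)²/3 = -2 + (-1 - 101)²/3 = -2 + (⅓)*(-102)² = -2 + (⅓)*10404 = -2 + 3468 = 3466)
b/((-1703372/(-1727533))) + (863074 - 1302934)/(-3828322) = 3466/((-1703372/(-1727533))) + (863074 - 1302934)/(-3828322) = 3466/((-1703372*(-1/1727533))) - 439860*(-1/3828322) = 3466/(1703372/1727533) + 219930/1914161 = 3466*(1727533/1703372) + 219930/1914161 = 2993814689/851686 + 219930/1914161 = 5730830630212909/1630264125446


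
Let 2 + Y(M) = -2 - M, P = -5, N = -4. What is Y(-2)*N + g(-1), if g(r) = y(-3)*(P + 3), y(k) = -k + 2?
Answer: -2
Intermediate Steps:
y(k) = 2 - k
Y(M) = -4 - M (Y(M) = -2 + (-2 - M) = -4 - M)
g(r) = -10 (g(r) = (2 - 1*(-3))*(-5 + 3) = (2 + 3)*(-2) = 5*(-2) = -10)
Y(-2)*N + g(-1) = (-4 - 1*(-2))*(-4) - 10 = (-4 + 2)*(-4) - 10 = -2*(-4) - 10 = 8 - 10 = -2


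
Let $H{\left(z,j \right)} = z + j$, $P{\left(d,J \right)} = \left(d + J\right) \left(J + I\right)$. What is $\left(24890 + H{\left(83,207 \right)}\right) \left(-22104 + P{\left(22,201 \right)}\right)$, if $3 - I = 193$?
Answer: $-494812180$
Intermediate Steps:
$I = -190$ ($I = 3 - 193 = -190$)
$P{\left(d,J \right)} = \left(-190 + J\right) \left(J + d\right)$ ($P{\left(d,J \right)} = \left(d + J\right) \left(J - 190\right) = \left(J + d\right) \left(-190 + J\right) = \left(-190 + J\right) \left(J + d\right)$)
$H{\left(z,j \right)} = j + z$
$\left(24890 + H{\left(83,207 \right)}\right) \left(-22104 + P{\left(22,201 \right)}\right) = \left(24890 + \left(207 + 83\right)\right) \left(-22104 + \left(201^{2} - 38190 - 4180 + 201 \cdot 22\right)\right) = \left(24890 + 290\right) \left(-22104 + \left(40401 - 38190 - 4180 + 4422\right)\right) = 25180 \left(-22104 + 2453\right) = 25180 \left(-19651\right) = -494812180$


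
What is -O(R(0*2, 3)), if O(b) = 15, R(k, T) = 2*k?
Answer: -15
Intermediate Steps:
-O(R(0*2, 3)) = -1*15 = -15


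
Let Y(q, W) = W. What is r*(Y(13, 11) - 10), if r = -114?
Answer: -114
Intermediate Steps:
r*(Y(13, 11) - 10) = -114*(11 - 10) = -114*1 = -114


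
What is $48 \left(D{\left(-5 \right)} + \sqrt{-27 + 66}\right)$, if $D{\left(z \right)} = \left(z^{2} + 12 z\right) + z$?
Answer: $-1920 + 48 \sqrt{39} \approx -1620.2$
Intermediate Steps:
$D{\left(z \right)} = z^{2} + 13 z$
$48 \left(D{\left(-5 \right)} + \sqrt{-27 + 66}\right) = 48 \left(- 5 \left(13 - 5\right) + \sqrt{-27 + 66}\right) = 48 \left(\left(-5\right) 8 + \sqrt{39}\right) = 48 \left(-40 + \sqrt{39}\right) = -1920 + 48 \sqrt{39}$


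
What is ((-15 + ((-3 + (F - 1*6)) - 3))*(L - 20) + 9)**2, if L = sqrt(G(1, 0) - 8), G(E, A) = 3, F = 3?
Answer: 236241 - 23472*I*sqrt(5) ≈ 2.3624e+5 - 52485.0*I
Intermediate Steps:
L = I*sqrt(5) (L = sqrt(3 - 8) = sqrt(-5) = I*sqrt(5) ≈ 2.2361*I)
((-15 + ((-3 + (F - 1*6)) - 3))*(L - 20) + 9)**2 = ((-15 + ((-3 + (3 - 1*6)) - 3))*(I*sqrt(5) - 20) + 9)**2 = ((-15 + ((-3 + (3 - 6)) - 3))*(-20 + I*sqrt(5)) + 9)**2 = ((-15 + ((-3 - 3) - 3))*(-20 + I*sqrt(5)) + 9)**2 = ((-15 + (-6 - 3))*(-20 + I*sqrt(5)) + 9)**2 = ((-15 - 9)*(-20 + I*sqrt(5)) + 9)**2 = (-24*(-20 + I*sqrt(5)) + 9)**2 = ((480 - 24*I*sqrt(5)) + 9)**2 = (489 - 24*I*sqrt(5))**2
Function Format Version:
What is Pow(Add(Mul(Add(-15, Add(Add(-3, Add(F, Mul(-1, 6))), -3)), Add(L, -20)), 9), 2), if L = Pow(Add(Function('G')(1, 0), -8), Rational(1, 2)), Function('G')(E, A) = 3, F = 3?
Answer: Add(236241, Mul(-23472, I, Pow(5, Rational(1, 2)))) ≈ Add(2.3624e+5, Mul(-52485., I))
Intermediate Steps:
L = Mul(I, Pow(5, Rational(1, 2))) (L = Pow(Add(3, -8), Rational(1, 2)) = Pow(-5, Rational(1, 2)) = Mul(I, Pow(5, Rational(1, 2))) ≈ Mul(2.2361, I))
Pow(Add(Mul(Add(-15, Add(Add(-3, Add(F, Mul(-1, 6))), -3)), Add(L, -20)), 9), 2) = Pow(Add(Mul(Add(-15, Add(Add(-3, Add(3, Mul(-1, 6))), -3)), Add(Mul(I, Pow(5, Rational(1, 2))), -20)), 9), 2) = Pow(Add(Mul(Add(-15, Add(Add(-3, Add(3, -6)), -3)), Add(-20, Mul(I, Pow(5, Rational(1, 2))))), 9), 2) = Pow(Add(Mul(Add(-15, Add(Add(-3, -3), -3)), Add(-20, Mul(I, Pow(5, Rational(1, 2))))), 9), 2) = Pow(Add(Mul(Add(-15, Add(-6, -3)), Add(-20, Mul(I, Pow(5, Rational(1, 2))))), 9), 2) = Pow(Add(Mul(Add(-15, -9), Add(-20, Mul(I, Pow(5, Rational(1, 2))))), 9), 2) = Pow(Add(Mul(-24, Add(-20, Mul(I, Pow(5, Rational(1, 2))))), 9), 2) = Pow(Add(Add(480, Mul(-24, I, Pow(5, Rational(1, 2)))), 9), 2) = Pow(Add(489, Mul(-24, I, Pow(5, Rational(1, 2)))), 2)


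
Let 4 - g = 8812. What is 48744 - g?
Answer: 57552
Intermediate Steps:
g = -8808 (g = 4 - 1*8812 = 4 - 8812 = -8808)
48744 - g = 48744 - 1*(-8808) = 48744 + 8808 = 57552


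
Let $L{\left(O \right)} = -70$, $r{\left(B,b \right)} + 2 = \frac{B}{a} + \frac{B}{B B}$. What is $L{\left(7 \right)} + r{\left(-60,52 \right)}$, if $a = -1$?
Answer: $- \frac{721}{60} \approx -12.017$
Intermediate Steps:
$r{\left(B,b \right)} = -2 + \frac{1}{B} - B$ ($r{\left(B,b \right)} = -2 + \left(\frac{B}{-1} + \frac{B}{B B}\right) = -2 + \left(B \left(-1\right) + \frac{B}{B^{2}}\right) = -2 - \left(B - \frac{B}{B^{2}}\right) = -2 - \left(B - \frac{1}{B}\right) = -2 + \frac{1}{B} - B$)
$L{\left(7 \right)} + r{\left(-60,52 \right)} = -70 - \left(-58 + \frac{1}{60}\right) = -70 - - \frac{3479}{60} = -70 + \frac{3479}{60} = - \frac{721}{60}$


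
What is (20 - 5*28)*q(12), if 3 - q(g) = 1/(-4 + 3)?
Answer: -480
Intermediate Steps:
q(g) = 4 (q(g) = 3 - 1/(-4 + 3) = 3 - 1/(-1) = 3 - 1*(-1) = 3 + 1 = 4)
(20 - 5*28)*q(12) = (20 - 5*28)*4 = (20 - 140)*4 = -120*4 = -480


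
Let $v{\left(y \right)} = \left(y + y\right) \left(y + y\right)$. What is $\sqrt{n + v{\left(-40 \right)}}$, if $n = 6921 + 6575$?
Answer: $2 \sqrt{4974} \approx 141.05$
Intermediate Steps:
$v{\left(y \right)} = 4 y^{2}$ ($v{\left(y \right)} = 2 y 2 y = 4 y^{2}$)
$n = 13496$
$\sqrt{n + v{\left(-40 \right)}} = \sqrt{13496 + 4 \left(-40\right)^{2}} = \sqrt{13496 + 4 \cdot 1600} = \sqrt{13496 + 6400} = \sqrt{19896} = 2 \sqrt{4974}$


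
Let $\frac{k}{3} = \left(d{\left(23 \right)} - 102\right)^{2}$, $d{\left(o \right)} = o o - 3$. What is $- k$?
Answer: $-539328$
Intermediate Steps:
$d{\left(o \right)} = -3 + o^{2}$ ($d{\left(o \right)} = o^{2} - 3 = -3 + o^{2}$)
$k = 539328$ ($k = 3 \left(\left(-3 + 23^{2}\right) - 102\right)^{2} = 3 \left(\left(-3 + 529\right) - 102\right)^{2} = 3 \left(526 - 102\right)^{2} = 3 \cdot 424^{2} = 3 \cdot 179776 = 539328$)
$- k = \left(-1\right) 539328 = -539328$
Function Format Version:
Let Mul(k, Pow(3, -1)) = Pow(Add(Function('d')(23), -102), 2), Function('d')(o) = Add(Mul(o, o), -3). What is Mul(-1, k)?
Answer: -539328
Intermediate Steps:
Function('d')(o) = Add(-3, Pow(o, 2)) (Function('d')(o) = Add(Pow(o, 2), -3) = Add(-3, Pow(o, 2)))
k = 539328 (k = Mul(3, Pow(Add(Add(-3, Pow(23, 2)), -102), 2)) = Mul(3, Pow(Add(Add(-3, 529), -102), 2)) = Mul(3, Pow(Add(526, -102), 2)) = Mul(3, Pow(424, 2)) = Mul(3, 179776) = 539328)
Mul(-1, k) = Mul(-1, 539328) = -539328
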